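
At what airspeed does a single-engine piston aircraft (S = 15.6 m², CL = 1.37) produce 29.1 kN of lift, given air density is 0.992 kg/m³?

v = 52.4 m/s

L = ½ρv²S·CL ⇒ v = √(2L/(ρ·S·CL))
v = √(2 × 29100 / (0.992 × 15.6 × 1.37)) = √2745 = 52.4 m/s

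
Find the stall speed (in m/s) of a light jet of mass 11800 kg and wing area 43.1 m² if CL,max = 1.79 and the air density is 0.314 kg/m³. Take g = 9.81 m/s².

Weight W = mg = 11800 × 9.81 = 1.158×10^5 N.
From L = ½ρV²S·CL,max = W: V_stall = √(2W/(ρSCL,max)) = √(2·1.158×10^5/(0.314·43.1·1.79))
V_stall = √9557 = 97.8 m/s

V_stall = 97.8 m/s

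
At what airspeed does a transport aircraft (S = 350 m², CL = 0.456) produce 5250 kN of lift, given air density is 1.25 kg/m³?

L = ½ρv²S·CL ⇒ v = √(2L/(ρ·S·CL))
v = √(2 × 5.25×10^6 / (1.25 × 350 × 0.456)) = √52630 = 229 m/s

v = 229 m/s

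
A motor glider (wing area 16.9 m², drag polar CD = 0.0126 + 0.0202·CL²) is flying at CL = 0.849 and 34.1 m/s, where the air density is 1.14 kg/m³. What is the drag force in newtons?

CD = 0.0126 + 0.0202 × 0.849² = 0.02716
D = ½ρv²S·CD = ½ × 1.14 × 34.1² × 16.9 × 0.02716 = 304 N

D = 304 N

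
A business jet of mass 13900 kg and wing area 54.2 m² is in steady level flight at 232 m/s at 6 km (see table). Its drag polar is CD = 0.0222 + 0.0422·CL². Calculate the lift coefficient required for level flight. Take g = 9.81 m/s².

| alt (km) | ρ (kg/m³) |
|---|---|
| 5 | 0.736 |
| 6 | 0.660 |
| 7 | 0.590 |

At 6 km, from the table: ρ = 0.660 kg/m³.
Weight W = mg = 13900 × 9.81 = 1.3636×10^5 N; in level flight L = W.
Dynamic pressure q = 0.5 × 0.66 × 232² = 17760 Pa.
CL = W/(q·S) = 1.3636×10^5 / (17760 × 54.2) = 0.1416.

CL = 0.142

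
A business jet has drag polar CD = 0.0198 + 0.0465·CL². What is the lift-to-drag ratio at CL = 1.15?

L/D = 14.1

CD = 0.0198 + 0.0465 × 1.15² = 0.0813
L/D = CL/CD = 1.15 / 0.0813 = 14.1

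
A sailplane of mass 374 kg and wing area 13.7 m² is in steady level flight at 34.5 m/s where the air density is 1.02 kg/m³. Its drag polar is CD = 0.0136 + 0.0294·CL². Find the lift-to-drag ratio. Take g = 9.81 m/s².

Weight W = mg = 374 × 9.81 = 3668.9 N; in level flight L = W.
Dynamic pressure q = 0.5 × 1.02 × 34.5² = 607 Pa.
CL = W/(q·S) = 3668.9 / (607 × 13.7) = 0.4412.
CD = 0.0136 + 0.0294 × 0.4412² = 0.01932.
L/D = CL/CD = 0.4412 / 0.01932 = 22.8

L/D = 22.8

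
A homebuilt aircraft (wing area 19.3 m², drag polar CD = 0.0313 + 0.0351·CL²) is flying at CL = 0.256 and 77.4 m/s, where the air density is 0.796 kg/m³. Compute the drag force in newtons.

CD = 0.0313 + 0.0351 × 0.256² = 0.0336
D = ½ρv²S·CD = ½ × 0.796 × 77.4² × 19.3 × 0.0336 = 1550 N

D = 1550 N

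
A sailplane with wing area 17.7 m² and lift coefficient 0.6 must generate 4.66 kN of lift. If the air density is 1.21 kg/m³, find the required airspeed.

L = ½ρv²S·CL ⇒ v = √(2L/(ρ·S·CL))
v = √(2 × 4660 / (1.21 × 17.7 × 0.6)) = √725.3 = 26.9 m/s

v = 26.9 m/s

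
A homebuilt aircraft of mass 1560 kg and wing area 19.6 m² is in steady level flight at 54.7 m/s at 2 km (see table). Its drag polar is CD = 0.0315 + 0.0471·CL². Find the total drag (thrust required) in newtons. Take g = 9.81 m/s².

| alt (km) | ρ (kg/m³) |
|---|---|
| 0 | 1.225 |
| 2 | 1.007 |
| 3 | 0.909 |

At 2 km, from the table: ρ = 1.007 kg/m³.
Level flight ⇒ L = W = m·g = 1560 × 9.81 = 15304 N.
q = ½ρv² = ½ × 1.007 × 54.7² = 1507 Pa.
CL = W/(q·S) = 15304 / (1507 × 19.6) = 0.5183.
CD = 0.0315 + 0.0471 × 0.5183² = 0.04415.
D = q·S·CD = 1507 × 19.6 × 0.04415 = 1304 N

D = 1300 N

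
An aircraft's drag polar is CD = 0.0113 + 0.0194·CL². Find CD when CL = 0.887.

CD = 0.0113 + 0.0194 × 0.887² = 0.0113 + 0.01526 = 0.0266

CD = 0.0266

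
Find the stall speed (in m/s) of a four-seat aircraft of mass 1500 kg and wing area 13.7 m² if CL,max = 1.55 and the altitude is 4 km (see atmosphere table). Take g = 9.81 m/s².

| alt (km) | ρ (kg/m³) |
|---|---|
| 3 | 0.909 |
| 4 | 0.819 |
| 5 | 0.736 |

V_stall = 41.1 m/s

At 4 km, from the table: ρ = 0.819 kg/m³.
Weight W = mg = 1500 × 9.81 = 14720 N.
V_stall = √(2W/(ρ·S·CL,max)) = √(2 × 14720 / (0.819 × 13.7 × 1.55))
V_stall = √1692 = 41.1 m/s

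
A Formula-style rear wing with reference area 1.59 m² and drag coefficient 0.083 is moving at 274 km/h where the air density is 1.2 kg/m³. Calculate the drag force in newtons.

D = 459 N

Convert speed: v = 274 km/h ÷ 3.6 = 76.11 m/s.
Dynamic pressure q = ½ρv² = ½ × 1.2 × 76.11² = 3476 Pa.
D = q·S·CD = 3476 × 1.59 × 0.083 = 459 N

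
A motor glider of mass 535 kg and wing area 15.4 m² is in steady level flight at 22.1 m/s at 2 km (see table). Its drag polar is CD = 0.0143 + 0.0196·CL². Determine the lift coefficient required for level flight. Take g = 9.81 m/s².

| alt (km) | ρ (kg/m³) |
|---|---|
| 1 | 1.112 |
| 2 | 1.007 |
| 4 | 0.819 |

CL = 1.39

At 2 km, from the table: ρ = 1.007 kg/m³.
Level flight ⇒ L = W = m·g = 535 × 9.81 = 5248.4 N.
q = ½ρv² = ½ × 1.007 × 22.1² = 245.9 Pa.
CL = 2W/(ρv²S) = 2×5248.4/(1.007×22.1²×15.4) = 1.386.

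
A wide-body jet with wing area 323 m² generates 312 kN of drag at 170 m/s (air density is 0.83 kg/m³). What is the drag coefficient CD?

CD = 0.0805

From D = ½ρv²S·CD, rearranging gives CD = 2D/(ρv²S).
CD = 2 × 3.12×10^5 / (0.83 × 170² × 323) = 0.0805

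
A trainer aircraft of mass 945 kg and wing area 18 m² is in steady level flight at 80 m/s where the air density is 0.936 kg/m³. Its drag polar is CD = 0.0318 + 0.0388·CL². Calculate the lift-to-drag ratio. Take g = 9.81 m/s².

In steady level flight, lift balances weight: W = mg = 945 × 9.81 = 9270.5 N.
Dynamic pressure q = 0.5 × 0.936 × 80² = 2995 Pa.
Required CL = L/(qS) = 9270.5/(2995·18) = 0.172.
CD = 0.0318 + 0.0388 × 0.172² = 0.03295.
L/D = CL/CD = 0.172 / 0.03295 = 5.22

L/D = 5.22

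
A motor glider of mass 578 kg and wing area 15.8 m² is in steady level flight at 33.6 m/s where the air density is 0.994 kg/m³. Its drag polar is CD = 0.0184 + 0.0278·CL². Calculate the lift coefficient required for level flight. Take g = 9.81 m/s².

Level flight ⇒ L = W = m·g = 578 × 9.81 = 5670.2 N.
q = ½ρv² = ½ × 0.994 × 33.6² = 561.1 Pa.
CL = 2W/(ρv²S) = 2×5670.2/(0.994×33.6²×15.8) = 0.6396.

CL = 0.64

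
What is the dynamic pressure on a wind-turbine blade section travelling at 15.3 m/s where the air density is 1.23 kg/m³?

q = 144 Pa

q = ½ρv² = ½ × 1.23 × 15.3² = 144 Pa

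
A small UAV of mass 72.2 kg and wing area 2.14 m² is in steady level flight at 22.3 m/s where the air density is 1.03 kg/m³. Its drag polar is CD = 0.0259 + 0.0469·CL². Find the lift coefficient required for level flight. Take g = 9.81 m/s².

CL = 1.29

In steady level flight, lift balances weight: W = mg = 72.2 × 9.81 = 708.28 N.
Dynamic pressure q = 0.5 × 1.03 × 22.3² = 256.1 Pa.
Required CL = L/(qS) = 708.28/(256.1·2.14) = 1.292.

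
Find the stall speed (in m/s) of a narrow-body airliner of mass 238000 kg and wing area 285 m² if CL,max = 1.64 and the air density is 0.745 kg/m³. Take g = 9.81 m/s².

V_stall = 116 m/s

Stall occurs when L = W at CL,max. W = mg = 238000 × 9.81 = 2.335×10^6 N.
V_stall = √(2W/(ρ·S·CL,max)) = √(2 × 2.335×10^6 / (0.745 × 285 × 1.64))
V_stall = √13410 = 116 m/s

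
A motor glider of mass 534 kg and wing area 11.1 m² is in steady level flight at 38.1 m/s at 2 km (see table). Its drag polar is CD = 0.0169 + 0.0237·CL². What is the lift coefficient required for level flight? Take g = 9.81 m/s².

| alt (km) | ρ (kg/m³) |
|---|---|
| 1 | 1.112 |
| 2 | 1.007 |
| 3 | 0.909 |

At 2 km, from the table: ρ = 1.007 kg/m³.
Level flight ⇒ L = W = m·g = 534 × 9.81 = 5238.5 N.
Dynamic pressure q = 0.5 × 1.007 × 38.1² = 730.9 Pa.
CL = 2W/(ρv²S) = 2×5238.5/(1.007×38.1²×11.1) = 0.6457.

CL = 0.646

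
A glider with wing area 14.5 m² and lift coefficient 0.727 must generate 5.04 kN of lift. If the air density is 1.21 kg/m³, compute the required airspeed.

L = ½ρv²S·CL ⇒ v = √(2L/(ρ·S·CL))
v = √(2 × 5040 / (1.21 × 14.5 × 0.727)) = √790.3 = 28.1 m/s

v = 28.1 m/s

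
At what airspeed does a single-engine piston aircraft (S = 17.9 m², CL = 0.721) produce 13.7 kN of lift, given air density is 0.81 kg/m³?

L = ½ρv²S·CL ⇒ v = √(2L/(ρ·S·CL))
v = √(2 × 13700 / (0.81 × 17.9 × 0.721)) = √2621 = 51.2 m/s

v = 51.2 m/s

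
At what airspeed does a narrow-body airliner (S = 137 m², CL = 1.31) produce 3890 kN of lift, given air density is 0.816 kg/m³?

L = ½ρv²S·CL ⇒ v = √(2L/(ρ·S·CL))
v = √(2 × 3.89×10^6 / (0.816 × 137 × 1.31)) = √53120 = 230 m/s

v = 230 m/s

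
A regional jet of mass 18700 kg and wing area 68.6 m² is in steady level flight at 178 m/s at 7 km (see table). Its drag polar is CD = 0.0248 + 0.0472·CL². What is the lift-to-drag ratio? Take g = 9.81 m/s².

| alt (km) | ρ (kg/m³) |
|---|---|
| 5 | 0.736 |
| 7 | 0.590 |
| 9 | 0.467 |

L/D = 9.98

At 7 km, from the table: ρ = 0.590 kg/m³.
In steady level flight, lift balances weight: W = mg = 18700 × 9.81 = 1.8345×10^5 N.
Dynamic pressure q = 0.5 × 0.59 × 178² = 9347 Pa.
Required CL = L/(qS) = 1.8345×10^5/(9347·68.6) = 0.2861.
CD = 0.0248 + 0.0472 × 0.2861² = 0.02866.
L/D = CL/CD = 0.2861 / 0.02866 = 9.98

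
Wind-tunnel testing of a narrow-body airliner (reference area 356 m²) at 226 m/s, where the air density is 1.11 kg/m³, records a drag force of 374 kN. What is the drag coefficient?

CD = 0.0371

From D = ½ρv²S·CD, rearranging gives CD = 2D/(ρv²S).
CD = 2 × 3.74×10^5 / (1.11 × 226² × 356) = 0.0371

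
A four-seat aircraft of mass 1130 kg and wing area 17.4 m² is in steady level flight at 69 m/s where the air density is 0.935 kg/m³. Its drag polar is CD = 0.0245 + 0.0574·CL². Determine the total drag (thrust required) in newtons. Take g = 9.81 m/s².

D = 1130 N

Level flight ⇒ L = W = m·g = 1130 × 9.81 = 11085 N.
q = ½ρv² = ½ × 0.935 × 69² = 2226 Pa.
Required CL = L/(qS) = 11085/(2226·17.4) = 0.2862.
CD = 0.0245 + 0.0574 × 0.2862² = 0.0292.
D = q·S·CD = 2226 × 17.4 × 0.0292 = 1131 N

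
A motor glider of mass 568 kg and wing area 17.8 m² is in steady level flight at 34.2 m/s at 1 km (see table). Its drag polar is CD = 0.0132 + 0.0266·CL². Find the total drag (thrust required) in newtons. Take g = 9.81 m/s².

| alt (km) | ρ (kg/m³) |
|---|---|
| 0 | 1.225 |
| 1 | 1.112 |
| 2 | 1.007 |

D = 224 N

At 1 km, from the table: ρ = 1.112 kg/m³.
Level flight ⇒ L = W = m·g = 568 × 9.81 = 5572.1 N.
Dynamic pressure q = 0.5 × 1.112 × 34.2² = 650.3 Pa.
CL = W/(q·S) = 5572.1 / (650.3 × 17.8) = 0.4814.
CD = 0.0132 + 0.0266 × 0.4814² = 0.01936.
D = q·S·CD = 650.3 × 17.8 × 0.01936 = 224.1 N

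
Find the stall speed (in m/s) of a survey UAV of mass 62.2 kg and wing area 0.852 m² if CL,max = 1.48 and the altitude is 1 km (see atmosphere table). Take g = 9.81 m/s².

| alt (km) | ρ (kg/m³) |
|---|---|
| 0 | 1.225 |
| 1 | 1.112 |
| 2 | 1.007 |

At 1 km, from the table: ρ = 1.112 kg/m³.
At stall, lift equals weight: L = W = m·g = 62.2 × 9.81 = 610.2 N.
From L = ½ρV²S·CL,max = W: V_stall = √(2W/(ρSCL,max)) = √(2·610.2/(1.112·0.852·1.48))
V_stall = √870.3 = 29.5 m/s

V_stall = 29.5 m/s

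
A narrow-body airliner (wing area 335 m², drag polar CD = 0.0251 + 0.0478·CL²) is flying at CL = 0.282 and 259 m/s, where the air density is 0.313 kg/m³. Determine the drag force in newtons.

D = 1.02×10^5 N

CD = 0.0251 + 0.0478 × 0.282² = 0.0289
D = ½ρv²S·CD = ½ × 0.313 × 259² × 335 × 0.0289 = 1.02×10^5 N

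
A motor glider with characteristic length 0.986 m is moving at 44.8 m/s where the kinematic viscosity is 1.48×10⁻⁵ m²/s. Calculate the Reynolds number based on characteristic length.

Re = v·c/ν = 44.8 × 0.986 / (1.48×10⁻⁵) = 2.98×10^6

Re = 2.98×10^6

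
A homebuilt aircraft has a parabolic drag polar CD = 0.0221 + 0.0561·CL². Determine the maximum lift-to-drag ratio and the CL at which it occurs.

For CD = CD0 + K·CL², (L/D)max occurs at CL* = √(CD0/K) and equals 1/(2√(K·CD0)).
(L/D)max = 1/(2√(0.0561 × 0.0221)) = 1/(2 × 0.03521) = 14.2
CL* = √(0.0221/0.0561) = 0.628

(L/D)max = 14.2, at CL = 0.628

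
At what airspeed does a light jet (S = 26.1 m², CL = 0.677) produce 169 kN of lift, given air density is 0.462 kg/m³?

v = 203 m/s

L = ½ρv²S·CL ⇒ v = √(2L/(ρ·S·CL))
v = √(2 × 1.69×10^5 / (0.462 × 26.1 × 0.677)) = √41400 = 203 m/s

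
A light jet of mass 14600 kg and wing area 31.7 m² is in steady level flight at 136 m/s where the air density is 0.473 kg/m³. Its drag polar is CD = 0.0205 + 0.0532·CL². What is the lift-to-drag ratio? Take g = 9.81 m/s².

Weight W = mg = 14600 × 9.81 = 1.4323×10^5 N; in level flight L = W.
Dynamic pressure q = 0.5 × 0.473 × 136² = 4374 Pa.
CL = 2W/(ρv²S) = 2×1.4323×10^5/(0.473×136²×31.7) = 1.033.
CD = 0.0205 + 0.0532 × 1.033² = 0.07726.
L/D = CL/CD = 1.033 / 0.07726 = 13.4

L/D = 13.4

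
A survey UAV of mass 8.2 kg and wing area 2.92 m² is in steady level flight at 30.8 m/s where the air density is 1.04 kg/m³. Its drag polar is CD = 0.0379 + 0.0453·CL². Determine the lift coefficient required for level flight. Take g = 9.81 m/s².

In steady level flight, lift balances weight: W = mg = 8.2 × 9.81 = 80.442 N.
q = ½ρv² = ½ × 1.04 × 30.8² = 493.3 Pa.
CL = 2W/(ρv²S) = 2×80.442/(1.04×30.8²×2.92) = 0.05585.

CL = 0.0558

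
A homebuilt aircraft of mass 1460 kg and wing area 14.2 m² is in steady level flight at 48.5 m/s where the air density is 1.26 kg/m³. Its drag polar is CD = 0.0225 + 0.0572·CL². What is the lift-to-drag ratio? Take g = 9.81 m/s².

L/D = 13.9

Weight W = mg = 1460 × 9.81 = 14323 N; in level flight L = W.
Dynamic pressure q = 0.5 × 1.26 × 48.5² = 1482 Pa.
CL = 2W/(ρv²S) = 2×14323/(1.26×48.5²×14.2) = 0.6806.
CD = 0.0225 + 0.0572 × 0.6806² = 0.049.
L/D = CL/CD = 0.6806 / 0.049 = 13.9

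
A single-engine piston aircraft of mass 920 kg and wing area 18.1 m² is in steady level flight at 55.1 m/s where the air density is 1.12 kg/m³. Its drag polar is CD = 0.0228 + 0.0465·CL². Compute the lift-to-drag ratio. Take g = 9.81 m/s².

L/D = 10.9

Weight W = mg = 920 × 9.81 = 9025.2 N; in level flight L = W.
Dynamic pressure q = 0.5 × 1.12 × 55.1² = 1700 Pa.
CL = W/(q·S) = 9025.2 / (1700 × 18.1) = 0.2933.
CD = 0.0228 + 0.0465 × 0.2933² = 0.0268.
L/D = CL/CD = 0.2933 / 0.0268 = 10.9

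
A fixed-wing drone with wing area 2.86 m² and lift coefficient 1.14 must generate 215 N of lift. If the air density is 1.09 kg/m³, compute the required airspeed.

L = ½ρv²S·CL ⇒ v = √(2L/(ρ·S·CL))
v = √(2 × 215 / (1.09 × 2.86 × 1.14)) = √121 = 11 m/s

v = 11 m/s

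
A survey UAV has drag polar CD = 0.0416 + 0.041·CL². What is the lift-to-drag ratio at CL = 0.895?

L/D = 12

CD = 0.0416 + 0.041 × 0.895² = 0.07444
L/D = CL/CD = 0.895 / 0.07444 = 12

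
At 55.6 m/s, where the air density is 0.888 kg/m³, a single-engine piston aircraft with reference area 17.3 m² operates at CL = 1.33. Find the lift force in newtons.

L = 31600 N

Dynamic pressure q = ½ρv² = ½ × 0.888 × 55.6² = 1373 Pa.
L = q·S·CL = 1373 × 17.3 × 1.33 = 31600 N ≈ 31.6 kN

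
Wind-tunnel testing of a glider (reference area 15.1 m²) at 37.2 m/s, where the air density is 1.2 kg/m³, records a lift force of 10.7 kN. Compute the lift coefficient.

CL = 0.853

From L = ½ρv²S·CL, rearranging gives CL = 2L/(ρv²S).
CL = 2 × 10700 / (1.2 × 37.2² × 15.1) = 0.853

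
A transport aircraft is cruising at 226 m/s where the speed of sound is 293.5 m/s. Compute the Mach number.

M = 0.77

M = v/a = 226 / 293.5 = 0.77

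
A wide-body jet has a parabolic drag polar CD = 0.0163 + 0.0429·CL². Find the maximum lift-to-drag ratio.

(L/D)max = 18.9

For CD = CD0 + K·CL², (L/D)max occurs at CL* = √(CD0/K) and equals 1/(2√(K·CD0)).
(L/D)max = 1/(2√(0.0429 × 0.0163)) = 1/(2 × 0.02644) = 18.9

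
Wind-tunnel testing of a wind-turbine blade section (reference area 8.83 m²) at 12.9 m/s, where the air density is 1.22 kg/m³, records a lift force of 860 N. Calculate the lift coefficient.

CL = 0.959

From L = ½ρv²S·CL, rearranging gives CL = 2L/(ρv²S).
CL = 2 × 860 / (1.22 × 12.9² × 8.83) = 0.959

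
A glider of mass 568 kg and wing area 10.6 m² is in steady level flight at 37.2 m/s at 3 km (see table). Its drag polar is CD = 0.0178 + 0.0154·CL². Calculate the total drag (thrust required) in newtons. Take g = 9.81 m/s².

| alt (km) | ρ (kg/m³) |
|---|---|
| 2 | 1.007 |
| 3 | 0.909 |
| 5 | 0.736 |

At 3 km, from the table: ρ = 0.909 kg/m³.
In steady level flight, lift balances weight: W = mg = 568 × 9.81 = 5572.1 N.
q = ½ρv² = ½ × 0.909 × 37.2² = 629 Pa.
CL = W/(q·S) = 5572.1 / (629 × 10.6) = 0.8358.
CD = 0.0178 + 0.0154 × 0.8358² = 0.02856.
D = q·S·CD = 629 × 10.6 × 0.02856 = 190.4 N

D = 190 N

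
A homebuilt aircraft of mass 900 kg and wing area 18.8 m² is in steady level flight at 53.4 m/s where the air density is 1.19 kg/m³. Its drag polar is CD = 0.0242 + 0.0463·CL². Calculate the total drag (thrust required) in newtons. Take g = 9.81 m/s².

D = 885 N

Weight W = mg = 900 × 9.81 = 8829 N; in level flight L = W.
q = ½ρv² = ½ × 1.19 × 53.4² = 1697 Pa.
Required CL = L/(qS) = 8829/(1697·18.8) = 0.2768.
CD = 0.0242 + 0.0463 × 0.2768² = 0.02775.
D = q·S·CD = 1697 × 18.8 × 0.02775 = 885.1 N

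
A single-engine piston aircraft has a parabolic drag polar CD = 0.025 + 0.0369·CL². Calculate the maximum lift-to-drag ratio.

(L/D)max = 16.5

For CD = CD0 + K·CL², (L/D)max occurs at CL* = √(CD0/K) and equals 1/(2√(K·CD0)).
(L/D)max = 1/(2√(0.0369 × 0.025)) = 1/(2 × 0.03037) = 16.5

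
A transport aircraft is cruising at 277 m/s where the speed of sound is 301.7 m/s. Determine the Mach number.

M = 0.918

M = v/a = 277 / 301.7 = 0.918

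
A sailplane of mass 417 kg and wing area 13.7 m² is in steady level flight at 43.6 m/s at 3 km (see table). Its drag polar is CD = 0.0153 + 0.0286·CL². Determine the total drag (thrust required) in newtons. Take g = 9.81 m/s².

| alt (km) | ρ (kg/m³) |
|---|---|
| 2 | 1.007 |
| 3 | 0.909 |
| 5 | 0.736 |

At 3 km, from the table: ρ = 0.909 kg/m³.
In steady level flight, lift balances weight: W = mg = 417 × 9.81 = 4090.8 N.
Dynamic pressure q = 0.5 × 0.909 × 43.6² = 864 Pa.
CL = 2W/(ρv²S) = 2×4090.8/(0.909×43.6²×13.7) = 0.3456.
CD = 0.0153 + 0.0286 × 0.3456² = 0.01872.
D = q·S·CD = 864 × 13.7 × 0.01872 = 221.5 N

D = 222 N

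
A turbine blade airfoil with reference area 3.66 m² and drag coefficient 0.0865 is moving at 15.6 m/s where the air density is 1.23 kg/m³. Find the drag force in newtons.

D = 47.4 N

D = ½ρv²S·CD = ½ × 1.23 × 15.6² × 3.66 × 0.0865 = 47.4 N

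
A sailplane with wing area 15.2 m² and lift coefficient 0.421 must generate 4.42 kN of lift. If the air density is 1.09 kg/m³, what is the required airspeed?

v = 35.6 m/s

L = ½ρv²S·CL ⇒ v = √(2L/(ρ·S·CL))
v = √(2 × 4420 / (1.09 × 15.2 × 0.421)) = √1267 = 35.6 m/s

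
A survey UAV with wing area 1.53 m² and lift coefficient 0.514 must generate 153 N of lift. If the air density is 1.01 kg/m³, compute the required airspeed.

v = 19.6 m/s

L = ½ρv²S·CL ⇒ v = √(2L/(ρ·S·CL))
v = √(2 × 153 / (1.01 × 1.53 × 0.514)) = √385.3 = 19.6 m/s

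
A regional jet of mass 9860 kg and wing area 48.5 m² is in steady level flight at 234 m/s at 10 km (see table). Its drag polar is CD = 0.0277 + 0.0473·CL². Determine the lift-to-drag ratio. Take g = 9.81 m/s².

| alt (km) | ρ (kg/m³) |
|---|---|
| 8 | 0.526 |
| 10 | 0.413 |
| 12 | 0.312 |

L/D = 6.05

At 10 km, from the table: ρ = 0.413 kg/m³.
Level flight ⇒ L = W = m·g = 9860 × 9.81 = 96727 N.
q = ½ρv² = ½ × 0.413 × 234² = 11310 Pa.
CL = W/(q·S) = 96727 / (11310 × 48.5) = 0.1764.
CD = 0.0277 + 0.0473 × 0.1764² = 0.02917.
L/D = CL/CD = 0.1764 / 0.02917 = 6.05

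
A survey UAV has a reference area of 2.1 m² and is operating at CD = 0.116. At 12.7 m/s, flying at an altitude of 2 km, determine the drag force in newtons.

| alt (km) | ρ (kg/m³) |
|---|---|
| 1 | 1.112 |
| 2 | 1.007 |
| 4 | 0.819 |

D = 19.8 N

At 2 km, from the table: ρ = 1.007 kg/m³.
Dynamic pressure q = ½ρv² = ½ × 1.007 × 12.7² = 81.21 Pa.
D = q·S·CD = 81.21 × 2.1 × 0.116 = 19.8 N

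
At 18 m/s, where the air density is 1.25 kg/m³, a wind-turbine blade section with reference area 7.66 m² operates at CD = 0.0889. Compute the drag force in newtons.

D = ½ρv²S·CD = ½ × 1.25 × 18² × 7.66 × 0.0889 = 138 N

D = 138 N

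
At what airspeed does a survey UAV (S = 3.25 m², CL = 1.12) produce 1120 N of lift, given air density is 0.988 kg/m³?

v = 25 m/s

L = ½ρv²S·CL ⇒ v = √(2L/(ρ·S·CL))
v = √(2 × 1120 / (0.988 × 3.25 × 1.12)) = √622.9 = 25 m/s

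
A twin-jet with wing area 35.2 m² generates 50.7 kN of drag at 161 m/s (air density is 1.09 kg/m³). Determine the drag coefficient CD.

From D = ½ρv²S·CD, rearranging gives CD = 2D/(ρv²S).
CD = 2 × 50700 / (1.09 × 161² × 35.2) = 0.102

CD = 0.102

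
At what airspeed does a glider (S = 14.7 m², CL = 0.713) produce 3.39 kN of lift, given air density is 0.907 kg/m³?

v = 26.7 m/s

L = ½ρv²S·CL ⇒ v = √(2L/(ρ·S·CL))
v = √(2 × 3390 / (0.907 × 14.7 × 0.713)) = √713.2 = 26.7 m/s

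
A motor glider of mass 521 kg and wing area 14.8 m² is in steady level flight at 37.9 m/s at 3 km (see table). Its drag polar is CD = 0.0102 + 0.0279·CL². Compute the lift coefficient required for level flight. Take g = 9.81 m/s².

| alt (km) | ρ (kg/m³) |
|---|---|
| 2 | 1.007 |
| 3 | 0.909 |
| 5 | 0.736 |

CL = 0.529

At 3 km, from the table: ρ = 0.909 kg/m³.
Level flight ⇒ L = W = m·g = 521 × 9.81 = 5111 N.
q = ½ρv² = ½ × 0.909 × 37.9² = 652.8 Pa.
CL = W/(q·S) = 5111 / (652.8 × 14.8) = 0.529.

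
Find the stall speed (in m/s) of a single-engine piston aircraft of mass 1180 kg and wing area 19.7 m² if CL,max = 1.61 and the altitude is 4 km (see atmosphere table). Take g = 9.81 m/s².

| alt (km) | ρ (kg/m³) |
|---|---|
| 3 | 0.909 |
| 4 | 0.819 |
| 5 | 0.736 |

V_stall = 29.9 m/s

At 4 km, from the table: ρ = 0.819 kg/m³.
At stall, lift equals weight: L = W = m·g = 1180 × 9.81 = 11580 N.
From L = ½ρV²S·CL,max = W: V_stall = √(2W/(ρSCL,max)) = √(2·11580/(0.819·19.7·1.61))
V_stall = √891.3 = 29.9 m/s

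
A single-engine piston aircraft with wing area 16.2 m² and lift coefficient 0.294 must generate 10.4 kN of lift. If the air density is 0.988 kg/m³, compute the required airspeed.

L = ½ρv²S·CL ⇒ v = √(2L/(ρ·S·CL))
v = √(2 × 10400 / (0.988 × 16.2 × 0.294)) = √4420 = 66.5 m/s

v = 66.5 m/s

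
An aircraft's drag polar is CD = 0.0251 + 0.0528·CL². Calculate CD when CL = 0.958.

CD = 0.0251 + 0.0528 × 0.958² = 0.0251 + 0.04846 = 0.0736

CD = 0.0736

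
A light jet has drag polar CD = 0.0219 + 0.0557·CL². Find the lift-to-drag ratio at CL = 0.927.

L/D = 13.3

CD = 0.0219 + 0.0557 × 0.927² = 0.06976
L/D = CL/CD = 0.927 / 0.06976 = 13.3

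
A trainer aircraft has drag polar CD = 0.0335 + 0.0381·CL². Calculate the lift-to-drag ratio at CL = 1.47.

CD = 0.0335 + 0.0381 × 1.47² = 0.1158
L/D = CL/CD = 1.47 / 0.1158 = 12.7

L/D = 12.7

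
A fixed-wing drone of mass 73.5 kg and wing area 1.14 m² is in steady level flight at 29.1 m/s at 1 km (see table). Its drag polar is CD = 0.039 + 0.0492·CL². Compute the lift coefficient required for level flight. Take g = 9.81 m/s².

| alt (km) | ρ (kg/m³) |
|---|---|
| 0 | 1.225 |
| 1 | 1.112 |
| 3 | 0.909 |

At 1 km, from the table: ρ = 1.112 kg/m³.
Level flight ⇒ L = W = m·g = 73.5 × 9.81 = 721.04 N.
q = ½ρv² = ½ × 1.112 × 29.1² = 470.8 Pa.
CL = W/(q·S) = 721.04 / (470.8 × 1.14) = 1.343.

CL = 1.34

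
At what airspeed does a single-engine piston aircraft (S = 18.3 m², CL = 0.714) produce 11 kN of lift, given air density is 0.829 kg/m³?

v = 45.1 m/s

L = ½ρv²S·CL ⇒ v = √(2L/(ρ·S·CL))
v = √(2 × 11000 / (0.829 × 18.3 × 0.714)) = √2031 = 45.1 m/s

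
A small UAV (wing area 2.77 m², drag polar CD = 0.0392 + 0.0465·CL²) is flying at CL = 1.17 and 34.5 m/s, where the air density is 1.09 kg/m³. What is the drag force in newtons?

D = 185 N

CD = 0.0392 + 0.0465 × 1.17² = 0.1029
D = ½ρv²S·CD = ½ × 1.09 × 34.5² × 2.77 × 0.1029 = 185 N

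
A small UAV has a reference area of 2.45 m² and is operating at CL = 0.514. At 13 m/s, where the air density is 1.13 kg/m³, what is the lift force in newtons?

L = 120 N

Dynamic pressure q = ½ρv² = ½ × 1.13 × 13² = 95.48 Pa.
L = q·S·CL = 95.48 × 2.45 × 0.514 = 120 N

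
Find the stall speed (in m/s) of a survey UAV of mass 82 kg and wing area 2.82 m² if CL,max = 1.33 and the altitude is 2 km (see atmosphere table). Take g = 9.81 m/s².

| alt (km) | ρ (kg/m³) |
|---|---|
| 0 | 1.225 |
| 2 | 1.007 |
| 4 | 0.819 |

V_stall = 20.6 m/s

At 2 km, from the table: ρ = 1.007 kg/m³.
Stall occurs when L = W at CL,max. W = mg = 82 × 9.81 = 804.4 N.
From L = ½ρV²S·CL,max = W: V_stall = √(2W/(ρSCL,max)) = √(2·804.4/(1.007·2.82·1.33))
V_stall = √426 = 20.6 m/s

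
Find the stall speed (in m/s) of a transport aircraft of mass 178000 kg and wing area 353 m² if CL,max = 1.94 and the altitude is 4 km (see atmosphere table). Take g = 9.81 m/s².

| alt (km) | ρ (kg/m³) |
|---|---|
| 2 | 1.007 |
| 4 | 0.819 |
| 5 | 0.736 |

At 4 km, from the table: ρ = 0.819 kg/m³.
At stall, lift equals weight: L = W = m·g = 178000 × 9.81 = 1.746×10^6 N.
V_stall = √(2W/(ρ·S·CL,max)) = √(2 × 1.746×10^6 / (0.819 × 353 × 1.94))
V_stall = √6227 = 78.9 m/s

V_stall = 78.9 m/s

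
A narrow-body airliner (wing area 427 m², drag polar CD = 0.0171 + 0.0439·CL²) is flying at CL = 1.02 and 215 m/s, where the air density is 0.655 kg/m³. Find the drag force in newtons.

CD = 0.0171 + 0.0439 × 1.02² = 0.06277
D = ½ρv²S·CD = ½ × 0.655 × 215² × 427 × 0.06277 = 4.06×10^5 N

D = 4.06×10^5 N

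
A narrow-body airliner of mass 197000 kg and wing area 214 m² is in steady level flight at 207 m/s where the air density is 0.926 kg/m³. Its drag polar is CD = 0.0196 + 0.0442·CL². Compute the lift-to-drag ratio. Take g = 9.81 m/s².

L/D = 15.8

Level flight ⇒ L = W = m·g = 197000 × 9.81 = 1.9326×10^6 N.
Dynamic pressure q = 0.5 × 0.926 × 207² = 19840 Pa.
CL = 2W/(ρv²S) = 2×1.9326×10^6/(0.926×207²×214) = 0.4552.
CD = 0.0196 + 0.0442 × 0.4552² = 0.02876.
L/D = CL/CD = 0.4552 / 0.02876 = 15.8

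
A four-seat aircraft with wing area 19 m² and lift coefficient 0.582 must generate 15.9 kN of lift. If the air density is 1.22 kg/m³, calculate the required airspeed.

v = 48.6 m/s

L = ½ρv²S·CL ⇒ v = √(2L/(ρ·S·CL))
v = √(2 × 15900 / (1.22 × 19 × 0.582)) = √2357 = 48.6 m/s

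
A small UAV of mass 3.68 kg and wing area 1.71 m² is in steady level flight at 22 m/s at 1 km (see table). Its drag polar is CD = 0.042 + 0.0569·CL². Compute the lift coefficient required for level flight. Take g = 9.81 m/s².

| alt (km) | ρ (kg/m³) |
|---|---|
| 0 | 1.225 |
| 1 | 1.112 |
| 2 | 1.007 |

At 1 km, from the table: ρ = 1.112 kg/m³.
In steady level flight, lift balances weight: W = mg = 3.68 × 9.81 = 36.101 N.
q = ½ρv² = ½ × 1.112 × 22² = 269.1 Pa.
CL = W/(q·S) = 36.101 / (269.1 × 1.71) = 0.07845.

CL = 0.0785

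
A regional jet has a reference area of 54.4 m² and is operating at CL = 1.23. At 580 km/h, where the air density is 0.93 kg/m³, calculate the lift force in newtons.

L = 8.08×10^5 N

Convert speed: v = 580 km/h ÷ 3.6 = 161.1 m/s.
L = ½ρv²S·CL = ½ × 0.93 × 161.1² × 54.4 × 1.23 = 8.08×10^5 N ≈ 808 kN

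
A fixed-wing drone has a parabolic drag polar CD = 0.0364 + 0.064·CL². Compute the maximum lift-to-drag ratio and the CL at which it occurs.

For CD = CD0 + K·CL², (L/D)max occurs at CL* = √(CD0/K) and equals 1/(2√(K·CD0)).
(L/D)max = 1/(2√(0.064 × 0.0364)) = 1/(2 × 0.04827) = 10.4
CL* = √(0.0364/0.064) = 0.754

(L/D)max = 10.4, at CL = 0.754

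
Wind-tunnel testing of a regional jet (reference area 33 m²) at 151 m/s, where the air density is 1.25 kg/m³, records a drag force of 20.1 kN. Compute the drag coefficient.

CD = 0.0427

From D = ½ρv²S·CD, rearranging gives CD = 2D/(ρv²S).
CD = 2 × 20100 / (1.25 × 151² × 33) = 0.0427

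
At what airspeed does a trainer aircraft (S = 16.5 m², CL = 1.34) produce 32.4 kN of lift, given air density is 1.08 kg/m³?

v = 52.1 m/s

L = ½ρv²S·CL ⇒ v = √(2L/(ρ·S·CL))
v = √(2 × 32400 / (1.08 × 16.5 × 1.34)) = √2714 = 52.1 m/s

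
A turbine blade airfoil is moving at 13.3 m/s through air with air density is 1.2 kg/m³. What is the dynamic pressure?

q = ½ρv² = ½ × 1.2 × 13.3² = 106 Pa

q = 106 Pa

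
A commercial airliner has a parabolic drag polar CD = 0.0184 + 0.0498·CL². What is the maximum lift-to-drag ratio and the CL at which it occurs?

For CD = CD0 + K·CL², (L/D)max occurs at CL* = √(CD0/K) and equals 1/(2√(K·CD0)).
(L/D)max = 1/(2√(0.0498 × 0.0184)) = 1/(2 × 0.03027) = 16.5
CL* = √(0.0184/0.0498) = 0.608

(L/D)max = 16.5, at CL = 0.608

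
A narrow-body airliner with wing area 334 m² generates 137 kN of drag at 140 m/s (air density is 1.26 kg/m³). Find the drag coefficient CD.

CD = 0.0332

From D = ½ρv²S·CD, rearranging gives CD = 2D/(ρv²S).
CD = 2 × 1.37×10^5 / (1.26 × 140² × 334) = 0.0332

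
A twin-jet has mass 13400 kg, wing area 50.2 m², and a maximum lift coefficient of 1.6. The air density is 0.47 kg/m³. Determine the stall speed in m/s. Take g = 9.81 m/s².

At stall, lift equals weight: L = W = m·g = 13400 × 9.81 = 1.315×10^5 N.
From L = ½ρV²S·CL,max = W: V_stall = √(2W/(ρSCL,max)) = √(2·1.315×10^5/(0.47·50.2·1.6))
V_stall = √6964 = 83.5 m/s

V_stall = 83.5 m/s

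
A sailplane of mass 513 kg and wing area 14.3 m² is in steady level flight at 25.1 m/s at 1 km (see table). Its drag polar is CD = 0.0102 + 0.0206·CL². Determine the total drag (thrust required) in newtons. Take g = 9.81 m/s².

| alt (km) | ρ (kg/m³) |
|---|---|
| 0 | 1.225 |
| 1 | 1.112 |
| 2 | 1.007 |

At 1 km, from the table: ρ = 1.112 kg/m³.
In steady level flight, lift balances weight: W = mg = 513 × 9.81 = 5032.5 N.
Dynamic pressure q = 0.5 × 1.112 × 25.1² = 350.3 Pa.
CL = 2W/(ρv²S) = 2×5032.5/(1.112×25.1²×14.3) = 1.005.
CD = 0.0102 + 0.0206 × 1.005² = 0.03099.
D = q·S·CD = 350.3 × 14.3 × 0.03099 = 155.2 N

D = 155 N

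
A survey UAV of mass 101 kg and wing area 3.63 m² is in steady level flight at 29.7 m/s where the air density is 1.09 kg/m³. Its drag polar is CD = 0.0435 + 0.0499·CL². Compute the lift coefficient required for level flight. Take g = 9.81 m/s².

CL = 0.568

In steady level flight, lift balances weight: W = mg = 101 × 9.81 = 990.81 N.
Dynamic pressure q = 0.5 × 1.09 × 29.7² = 480.7 Pa.
CL = W/(q·S) = 990.81 / (480.7 × 3.63) = 0.5678.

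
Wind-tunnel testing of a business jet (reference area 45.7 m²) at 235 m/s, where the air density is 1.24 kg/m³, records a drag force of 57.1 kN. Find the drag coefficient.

From D = ½ρv²S·CD, rearranging gives CD = 2D/(ρv²S).
CD = 2 × 57100 / (1.24 × 235² × 45.7) = 0.0365

CD = 0.0365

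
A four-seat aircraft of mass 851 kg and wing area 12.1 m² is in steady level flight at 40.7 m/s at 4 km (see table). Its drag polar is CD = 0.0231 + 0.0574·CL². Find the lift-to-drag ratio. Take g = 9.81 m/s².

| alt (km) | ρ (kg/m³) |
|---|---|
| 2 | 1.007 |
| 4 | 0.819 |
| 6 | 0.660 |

At 4 km, from the table: ρ = 0.819 kg/m³.
Level flight ⇒ L = W = m·g = 851 × 9.81 = 8348.3 N.
q = ½ρv² = ½ × 0.819 × 40.7² = 678.3 Pa.
CL = 2W/(ρv²S) = 2×8348.3/(0.819×40.7²×12.1) = 1.017.
CD = 0.0231 + 0.0574 × 1.017² = 0.08248.
L/D = CL/CD = 1.017 / 0.08248 = 12.3

L/D = 12.3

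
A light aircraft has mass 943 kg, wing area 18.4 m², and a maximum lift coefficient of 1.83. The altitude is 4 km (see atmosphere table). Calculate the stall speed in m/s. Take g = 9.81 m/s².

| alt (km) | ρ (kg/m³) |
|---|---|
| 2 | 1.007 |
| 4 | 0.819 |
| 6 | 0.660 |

At 4 km, from the table: ρ = 0.819 kg/m³.
Weight W = mg = 943 × 9.81 = 9251 N.
V_stall = √(2W/(ρ·S·CL,max)) = √(2 × 9251 / (0.819 × 18.4 × 1.83))
V_stall = √670.9 = 25.9 m/s

V_stall = 25.9 m/s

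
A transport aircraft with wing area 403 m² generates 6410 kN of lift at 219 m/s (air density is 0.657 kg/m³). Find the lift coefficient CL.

CL = 1.01

From L = ½ρv²S·CL, rearranging gives CL = 2L/(ρv²S).
CL = 2 × 6.41×10^6 / (0.657 × 219² × 403) = 1.01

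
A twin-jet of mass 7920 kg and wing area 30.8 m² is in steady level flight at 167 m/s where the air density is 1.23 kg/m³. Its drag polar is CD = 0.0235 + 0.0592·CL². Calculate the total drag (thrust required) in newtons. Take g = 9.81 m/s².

D = 13100 N

Level flight ⇒ L = W = m·g = 7920 × 9.81 = 77695 N.
q = ½ρv² = ½ × 1.23 × 167² = 17150 Pa.
Required CL = L/(qS) = 77695/(17150·30.8) = 0.1471.
CD = 0.0235 + 0.0592 × 0.1471² = 0.02478.
D = q·S·CD = 17150 × 30.8 × 0.02478 = 13090 N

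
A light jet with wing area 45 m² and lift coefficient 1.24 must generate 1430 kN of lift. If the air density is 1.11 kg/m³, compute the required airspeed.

v = 215 m/s

L = ½ρv²S·CL ⇒ v = √(2L/(ρ·S·CL))
v = √(2 × 1.43×10^6 / (1.11 × 45 × 1.24)) = √46180 = 215 m/s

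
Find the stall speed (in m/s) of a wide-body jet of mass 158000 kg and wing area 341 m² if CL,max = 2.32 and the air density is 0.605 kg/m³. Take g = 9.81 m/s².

V_stall = 80.5 m/s

At stall, lift equals weight: L = W = m·g = 158000 × 9.81 = 1.55×10^6 N.
From L = ½ρV²S·CL,max = W: V_stall = √(2W/(ρSCL,max)) = √(2·1.55×10^6/(0.605·341·2.32))
V_stall = √6477 = 80.5 m/s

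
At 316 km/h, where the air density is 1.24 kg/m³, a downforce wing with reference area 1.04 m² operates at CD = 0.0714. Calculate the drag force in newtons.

Convert speed: v = 316 km/h ÷ 3.6 = 87.78 m/s.
Dynamic pressure q = ½ρv² = ½ × 1.24 × 87.78² = 4777 Pa.
D = q·S·CD = 4777 × 1.04 × 0.0714 = 355 N

D = 355 N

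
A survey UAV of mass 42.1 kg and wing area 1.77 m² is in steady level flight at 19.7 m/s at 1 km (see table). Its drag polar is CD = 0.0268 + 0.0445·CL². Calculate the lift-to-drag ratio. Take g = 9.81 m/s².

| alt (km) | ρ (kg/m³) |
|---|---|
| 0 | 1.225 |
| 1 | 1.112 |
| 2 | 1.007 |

At 1 km, from the table: ρ = 1.112 kg/m³.
In steady level flight, lift balances weight: W = mg = 42.1 × 9.81 = 413 N.
Dynamic pressure q = 0.5 × 1.112 × 19.7² = 215.8 Pa.
Required CL = L/(qS) = 413/(215.8·1.77) = 1.081.
CD = 0.0268 + 0.0445 × 1.081² = 0.07884.
L/D = CL/CD = 1.081 / 0.07884 = 13.7

L/D = 13.7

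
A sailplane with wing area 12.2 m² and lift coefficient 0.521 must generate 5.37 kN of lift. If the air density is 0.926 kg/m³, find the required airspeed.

v = 42.7 m/s

L = ½ρv²S·CL ⇒ v = √(2L/(ρ·S·CL))
v = √(2 × 5370 / (0.926 × 12.2 × 0.521)) = √1825 = 42.7 m/s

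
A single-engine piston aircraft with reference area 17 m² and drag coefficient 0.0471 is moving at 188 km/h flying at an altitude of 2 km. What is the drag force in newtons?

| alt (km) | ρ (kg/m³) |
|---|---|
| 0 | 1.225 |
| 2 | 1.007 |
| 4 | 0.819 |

At 2 km, from the table: ρ = 1.007 kg/m³.
Convert speed: v = 188 km/h ÷ 3.6 = 52.22 m/s.
Dynamic pressure q = ½ρv² = ½ × 1.007 × 52.22² = 1373 Pa.
D = q·S·CD = 1373 × 17 × 0.0471 = 1100 N

D = 1100 N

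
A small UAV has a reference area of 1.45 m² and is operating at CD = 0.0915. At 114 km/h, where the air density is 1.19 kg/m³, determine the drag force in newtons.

Convert speed: v = 114 km/h ÷ 3.6 = 31.67 m/s.
Dynamic pressure q = ½ρv² = ½ × 1.19 × 31.67² = 596.7 Pa.
D = q·S·CD = 596.7 × 1.45 × 0.0915 = 79.2 N

D = 79.2 N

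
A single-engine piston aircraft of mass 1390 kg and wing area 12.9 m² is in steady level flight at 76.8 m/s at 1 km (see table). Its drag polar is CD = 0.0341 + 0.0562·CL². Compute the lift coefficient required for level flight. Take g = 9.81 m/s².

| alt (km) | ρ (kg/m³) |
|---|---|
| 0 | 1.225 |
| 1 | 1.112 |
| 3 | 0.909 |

CL = 0.322

At 1 km, from the table: ρ = 1.112 kg/m³.
Weight W = mg = 1390 × 9.81 = 13636 N; in level flight L = W.
q = ½ρv² = ½ × 1.112 × 76.8² = 3279 Pa.
CL = W/(q·S) = 13636 / (3279 × 12.9) = 0.3223.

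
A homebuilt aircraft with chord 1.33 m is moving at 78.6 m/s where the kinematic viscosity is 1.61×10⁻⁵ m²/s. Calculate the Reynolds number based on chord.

Re = 6.49×10^6

Re = v·c/ν = 78.6 × 1.33 / (1.61×10⁻⁵) = 6.49×10^6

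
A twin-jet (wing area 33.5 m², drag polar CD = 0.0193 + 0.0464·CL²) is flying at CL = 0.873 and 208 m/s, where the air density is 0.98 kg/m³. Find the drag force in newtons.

CD = 0.0193 + 0.0464 × 0.873² = 0.05466
D = ½ρv²S·CD = ½ × 0.98 × 208² × 33.5 × 0.05466 = 38800 N

D = 38800 N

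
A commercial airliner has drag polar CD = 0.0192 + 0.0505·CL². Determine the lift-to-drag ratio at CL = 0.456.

CD = 0.0192 + 0.0505 × 0.456² = 0.0297
L/D = CL/CD = 0.456 / 0.0297 = 15.4

L/D = 15.4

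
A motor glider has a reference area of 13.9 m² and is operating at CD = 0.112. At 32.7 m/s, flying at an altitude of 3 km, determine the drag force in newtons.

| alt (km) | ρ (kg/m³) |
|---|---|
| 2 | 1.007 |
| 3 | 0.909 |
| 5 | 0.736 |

D = 757 N

At 3 km, from the table: ρ = 0.909 kg/m³.
D = ½ρv²S·CD = ½ × 0.909 × 32.7² × 13.9 × 0.112 = 757 N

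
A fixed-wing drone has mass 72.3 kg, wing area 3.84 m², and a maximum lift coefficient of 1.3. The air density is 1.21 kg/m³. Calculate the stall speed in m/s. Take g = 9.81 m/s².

V_stall = 15.3 m/s

Stall occurs when L = W at CL,max. W = mg = 72.3 × 9.81 = 709.3 N.
From L = ½ρV²S·CL,max = W: V_stall = √(2W/(ρSCL,max)) = √(2·709.3/(1.21·3.84·1.3))
V_stall = √234.8 = 15.3 m/s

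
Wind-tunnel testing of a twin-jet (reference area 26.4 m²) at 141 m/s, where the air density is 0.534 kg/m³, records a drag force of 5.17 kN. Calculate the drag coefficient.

CD = 0.0369

From D = ½ρv²S·CD, rearranging gives CD = 2D/(ρv²S).
CD = 2 × 5170 / (0.534 × 141² × 26.4) = 0.0369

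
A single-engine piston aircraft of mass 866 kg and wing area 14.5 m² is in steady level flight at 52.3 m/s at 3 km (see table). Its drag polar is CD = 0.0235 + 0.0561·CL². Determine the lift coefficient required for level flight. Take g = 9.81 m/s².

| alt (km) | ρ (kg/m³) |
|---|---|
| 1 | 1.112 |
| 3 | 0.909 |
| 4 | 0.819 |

At 3 km, from the table: ρ = 0.909 kg/m³.
In steady level flight, lift balances weight: W = mg = 866 × 9.81 = 8495.5 N.
Dynamic pressure q = 0.5 × 0.909 × 52.3² = 1243 Pa.
Required CL = L/(qS) = 8495.5/(1243·14.5) = 0.4713.

CL = 0.471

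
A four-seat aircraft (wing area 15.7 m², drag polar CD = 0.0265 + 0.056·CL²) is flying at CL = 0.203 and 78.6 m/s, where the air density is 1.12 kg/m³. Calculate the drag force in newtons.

CD = 0.0265 + 0.056 × 0.203² = 0.02881
D = ½ρv²S·CD = ½ × 1.12 × 78.6² × 15.7 × 0.02881 = 1560 N

D = 1560 N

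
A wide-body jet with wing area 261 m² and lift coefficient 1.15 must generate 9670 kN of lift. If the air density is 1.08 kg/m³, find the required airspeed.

L = ½ρv²S·CL ⇒ v = √(2L/(ρ·S·CL))
v = √(2 × 9.67×10^6 / (1.08 × 261 × 1.15)) = √59660 = 244 m/s

v = 244 m/s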